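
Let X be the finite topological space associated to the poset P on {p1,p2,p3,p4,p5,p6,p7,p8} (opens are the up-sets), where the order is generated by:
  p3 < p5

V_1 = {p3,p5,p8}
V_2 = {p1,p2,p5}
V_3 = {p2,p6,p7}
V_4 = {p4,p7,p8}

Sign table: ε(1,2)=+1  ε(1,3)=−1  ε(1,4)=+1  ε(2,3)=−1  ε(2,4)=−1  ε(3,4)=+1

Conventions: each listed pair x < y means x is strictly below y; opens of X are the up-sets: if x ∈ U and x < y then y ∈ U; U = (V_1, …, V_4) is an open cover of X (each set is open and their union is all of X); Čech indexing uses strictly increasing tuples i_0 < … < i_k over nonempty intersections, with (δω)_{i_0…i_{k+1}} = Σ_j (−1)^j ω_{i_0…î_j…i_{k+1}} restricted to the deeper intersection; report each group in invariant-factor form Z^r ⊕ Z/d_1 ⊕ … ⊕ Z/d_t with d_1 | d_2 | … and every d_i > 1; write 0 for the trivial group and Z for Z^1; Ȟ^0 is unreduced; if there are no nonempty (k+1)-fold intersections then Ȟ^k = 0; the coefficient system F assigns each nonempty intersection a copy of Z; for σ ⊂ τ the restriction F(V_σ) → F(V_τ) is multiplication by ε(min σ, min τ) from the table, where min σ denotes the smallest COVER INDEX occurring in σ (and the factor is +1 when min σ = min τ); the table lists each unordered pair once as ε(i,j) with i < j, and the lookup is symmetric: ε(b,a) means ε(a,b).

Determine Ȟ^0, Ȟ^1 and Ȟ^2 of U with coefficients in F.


cover nerve:
  V12={p5} V14={p8} V23={p2} V34={p7}
C dims 4,4; δ0: rk 4, SNF 1^3·2
Ȟ^0: (4−4)−0=0 ⇒ 0
Ȟ^1: (4−0)−4=0 plus torsion [2] ⇒ Z/2
Ȟ^2: (0−0)−0=0 ⇒ 0

Ȟ^0 = 0; Ȟ^1 = Z/2; Ȟ^2 = 0


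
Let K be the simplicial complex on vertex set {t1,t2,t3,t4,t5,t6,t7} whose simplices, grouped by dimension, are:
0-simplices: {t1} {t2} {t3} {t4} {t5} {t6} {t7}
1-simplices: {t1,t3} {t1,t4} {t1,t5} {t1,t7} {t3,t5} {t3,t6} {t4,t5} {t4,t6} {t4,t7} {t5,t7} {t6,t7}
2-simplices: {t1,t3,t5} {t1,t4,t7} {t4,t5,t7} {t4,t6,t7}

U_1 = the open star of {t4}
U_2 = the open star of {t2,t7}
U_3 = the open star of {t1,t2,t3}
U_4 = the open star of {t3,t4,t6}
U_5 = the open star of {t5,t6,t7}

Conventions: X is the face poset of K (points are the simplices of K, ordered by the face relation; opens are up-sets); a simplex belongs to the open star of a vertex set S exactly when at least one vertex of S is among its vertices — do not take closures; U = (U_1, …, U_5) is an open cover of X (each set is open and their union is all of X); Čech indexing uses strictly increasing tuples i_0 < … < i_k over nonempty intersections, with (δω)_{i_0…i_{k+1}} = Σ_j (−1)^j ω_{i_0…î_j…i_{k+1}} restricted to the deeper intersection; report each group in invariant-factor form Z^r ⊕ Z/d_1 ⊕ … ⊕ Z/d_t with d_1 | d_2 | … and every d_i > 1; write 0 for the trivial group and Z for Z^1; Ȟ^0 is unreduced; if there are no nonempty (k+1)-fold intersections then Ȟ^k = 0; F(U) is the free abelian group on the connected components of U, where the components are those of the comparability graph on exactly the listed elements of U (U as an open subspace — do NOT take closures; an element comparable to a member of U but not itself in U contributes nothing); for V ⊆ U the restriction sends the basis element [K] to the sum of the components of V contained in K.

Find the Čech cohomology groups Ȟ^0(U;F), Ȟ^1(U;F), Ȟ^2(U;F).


nerve simplices:
  U1={{t4},{t1,t4},{t4,t5},{t4,t6},{t4,t7},{t1,t4,t7},{t4,t5,t7},{t4,t6,t7}} U2={{t2},{t7},{t1,t7},{t4,t7},{t5,t7},{t6,t7},{t1,t4,t7},{t4,t5,t7},{t4,t6,t7}} U3={{t1},{t2},{t3},{t1,t3},{t1,t4},{t1,t5},{t1,t7},{t3,t5},{t3,t6},{t1,t3,t5},{t1,t4,t7}} U4={{t3},{t4},{t6},{t1,t3},{t1,t4},{t3,t5},{t3,t6},{t4,t5},{t4,t6},{t4,t7},{t6,t7},{t1,t3,t5},{t1,t4,t7},{t4,t5,t7},{t4,t6,t7}} U5={{t5},{t6},{t7},{t1,t5},{t1,t7},{t3,t5},{t3,t6},{t4,t5},{t4,t6},{t4,t7},{t5,t7},{t6,t7},{t1,t3,t5},{t1,t4,t7},{t4,t5,t7},{t4,t6,t7}}
  U12={{t4,t7},{t1,t4,t7},{t4,t5,t7},{t4,t6,t7}} U13={{t1,t4},{t1,t4,t7}} U14={{t4},{t1,t4},{t4,t5},{t4,t6},{t4,t7},{t1,t4,t7},{t4,t5,t7},{t4,t6,t7}} U15={{t4,t5},{t4,t6},{t4,t7},{t1,t4,t7},{t4,t5,t7},{t4,t6,t7}} U23={{t2},{t1,t7},{t1,t4,t7}} U24={{t4,t7},{t6,t7},{t1,t4,t7},{t4,t5,t7},{t4,t6,t7}} U25={{t7},{t1,t7},{t4,t7},{t5,t7},{t6,t7},{t1,t4,t7},{t4,t5,t7},{t4,t6,t7}} U34={{t3},{t1,t3},{t1,t4},{t3,t5},{t3,t6},{t1,t3,t5},{t1,t4,t7}} U35={{t1,t5},{t1,t7},{t3,t5},{t3,t6},{t1,t3,t5},{t1,t4,t7}} U45={{t6},{t3,t5},{t3,t6},{t4,t5},{t4,t6},{t4,t7},{t6,t7},{t1,t3,t5},{t1,t4,t7},{t4,t5,t7},{t4,t6,t7}}
  U123={{t1,t4,t7}} U124={{t4,t7},{t1,t4,t7},{t4,t5,t7},{t4,t6,t7}} U125={{t4,t7},{t1,t4,t7},{t4,t5,t7},{t4,t6,t7}} U134={{t1,t4},{t1,t4,t7}} U135={{t1,t4,t7}} U145={{t4,t5},{t4,t6},{t4,t7},{t1,t4,t7},{t4,t5,t7},{t4,t6,t7}} U234={{t1,t4,t7}} U235={{t1,t7},{t1,t4,t7}} U245={{t4,t7},{t6,t7},{t1,t4,t7},{t4,t5,t7},{t4,t6,t7}} U345={{t3,t5},{t3,t6},{t1,t3,t5},{t1,t4,t7}}
  U1234={{t1,t4,t7}} U1235={{t1,t4,t7}} U1245={{t4,t7},{t1,t4,t7},{t4,t5,t7},{t4,t6,t7}} U1345={{t1,t4,t7}} U2345={{t1,t4,t7}}
  U12345={{t1,t4,t7}}
components per intersection:
  U1: {{t4},{t1,t4},{t4,t5},{t4,t6},{t4,t7},{t1,t4,t7},{t4,t5,t7},{t4,t6,t7}}
  U2: {{t2}} {{t7},{t1,t7},{t4,t7},{t5,t7},{t6,t7},{t1,t4,t7},{t4,t5,t7},{t4,t6,t7}}
  U3: {{t1},{t3},{t1,t3},{t1,t4},{t1,t5},{t1,t7},{t3,t5},{t3,t6},{t1,t3,t5},{t1,t4,t7}} {{t2}}
  U4: {{t3},{t4},{t6},{t1,t3},{t1,t4},{t3,t5},{t3,t6},{t4,t5},{t4,t6},{t4,t7},{t6,t7},{t1,t3,t5},{t1,t4,t7},{t4,t5,t7},{t4,t6,t7}}
  U5: {{t5},{t6},{t7},{t1,t5},{t1,t7},{t3,t5},{t3,t6},{t4,t5},{t4,t6},{t4,t7},{t5,t7},{t6,t7},{t1,t3,t5},{t1,t4,t7},{t4,t5,t7},{t4,t6,t7}}
  U12: {{t4,t7},{t1,t4,t7},{t4,t5,t7},{t4,t6,t7}}
  U13: {{t1,t4},{t1,t4,t7}}
  U14: {{t4},{t1,t4},{t4,t5},{t4,t6},{t4,t7},{t1,t4,t7},{t4,t5,t7},{t4,t6,t7}}
  U15: {{t4,t5},{t4,t6},{t4,t7},{t1,t4,t7},{t4,t5,t7},{t4,t6,t7}}
  U23: {{t2}} {{t1,t7},{t1,t4,t7}}
  U24: {{t4,t7},{t6,t7},{t1,t4,t7},{t4,t5,t7},{t4,t6,t7}}
  U25: {{t7},{t1,t7},{t4,t7},{t5,t7},{t6,t7},{t1,t4,t7},{t4,t5,t7},{t4,t6,t7}}
  U34: {{t3},{t1,t3},{t3,t5},{t3,t6},{t1,t3,t5}} {{t1,t4},{t1,t4,t7}}
  U35: {{t1,t5},{t3,t5},{t1,t3,t5}} {{t1,t7},{t1,t4,t7}} {{t3,t6}}
  U45: {{t6},{t3,t6},{t4,t5},{t4,t6},{t4,t7},{t6,t7},{t1,t4,t7},{t4,t5,t7},{t4,t6,t7}} {{t3,t5},{t1,t3,t5}}
  U123: {{t1,t4,t7}}
  U124: {{t4,t7},{t1,t4,t7},{t4,t5,t7},{t4,t6,t7}}
  U125: {{t4,t7},{t1,t4,t7},{t4,t5,t7},{t4,t6,t7}}
  U134: {{t1,t4},{t1,t4,t7}}
  U135: {{t1,t4,t7}}
  U145: {{t4,t5},{t4,t6},{t4,t7},{t1,t4,t7},{t4,t5,t7},{t4,t6,t7}}
  U234: {{t1,t4,t7}}
  U235: {{t1,t7},{t1,t4,t7}}
  U245: {{t4,t7},{t6,t7},{t1,t4,t7},{t4,t5,t7},{t4,t6,t7}}
  U345: {{t3,t5},{t1,t3,t5}} {{t3,t6}} {{t1,t4,t7}}
  U1234: {{t1,t4,t7}}
  U1235: {{t1,t4,t7}}
  U1245: {{t4,t7},{t1,t4,t7},{t4,t5,t7},{t4,t6,t7}}
  U1345: {{t1,t4,t7}}
  U2345: {{t1,t4,t7}}
  U12345: {{t1,t4,t7}}
C dims 7,15,12,5; δ0: rk 5, SNF 1^5; δ1: rk 8, SNF 1^8; δ2: rk 4, SNF 1^4
degree 0: 7−5−0 = 2 → Ȟ^0 ≅ Z^2
degree 1: 15−8−5 = 2 → Ȟ^1 ≅ Z^2
degree 2: 12−4−8 = 0 → Ȟ^2 ≅ 0

Ȟ^0(U;F) ≅ Z^2,  Ȟ^1(U;F) ≅ Z^2,  Ȟ^2(U;F) ≅ 0


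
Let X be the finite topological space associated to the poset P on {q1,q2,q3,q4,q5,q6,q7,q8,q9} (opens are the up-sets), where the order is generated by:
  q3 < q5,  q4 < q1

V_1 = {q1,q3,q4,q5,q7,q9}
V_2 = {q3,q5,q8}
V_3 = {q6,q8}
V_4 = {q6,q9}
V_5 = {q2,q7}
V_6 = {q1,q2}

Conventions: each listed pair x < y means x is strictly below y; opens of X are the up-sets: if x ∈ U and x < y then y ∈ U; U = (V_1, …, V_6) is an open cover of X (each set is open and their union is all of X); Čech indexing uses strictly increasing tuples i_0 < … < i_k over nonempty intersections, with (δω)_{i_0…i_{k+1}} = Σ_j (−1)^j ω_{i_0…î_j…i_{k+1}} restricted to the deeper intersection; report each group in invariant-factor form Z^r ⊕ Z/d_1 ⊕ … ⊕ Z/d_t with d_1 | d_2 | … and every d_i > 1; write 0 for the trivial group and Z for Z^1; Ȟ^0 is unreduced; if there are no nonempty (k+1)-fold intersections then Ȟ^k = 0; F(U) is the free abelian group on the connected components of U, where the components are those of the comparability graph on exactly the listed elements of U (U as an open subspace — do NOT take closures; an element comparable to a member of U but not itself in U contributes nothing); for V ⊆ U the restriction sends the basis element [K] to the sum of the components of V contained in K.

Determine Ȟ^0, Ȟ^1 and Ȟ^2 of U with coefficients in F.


nonempty intersections:
  V12={q3,q5} V14={q9} V15={q7} V16={q1} V23={q8} V34={q6} V56={q2}
components per intersection:
  V1: {q1,q4} {q3,q5} {q7} {q9}
  V2: {q3,q5} {q8}
  V3: {q6} {q8}
  V4: {q6} {q9}
  V5: {q2} {q7}
  V6: {q1} {q2}
  V12: {q3,q5}
  V14: {q9}
  V15: {q7}
  V16: {q1}
  V23: {q8}
  V34: {q6}
  V56: {q2}
C dims 14,7; δ0: rk 7, SNF 1^7
Ȟ^0: (14−7)−0=7 ⇒ Z^7
Ȟ^1: (7−0)−7=0 ⇒ 0
Ȟ^2: (0−0)−0=0 ⇒ 0

Ȟ^0 ≅ Z^7; Ȟ^1 ≅ 0; Ȟ^2 ≅ 0


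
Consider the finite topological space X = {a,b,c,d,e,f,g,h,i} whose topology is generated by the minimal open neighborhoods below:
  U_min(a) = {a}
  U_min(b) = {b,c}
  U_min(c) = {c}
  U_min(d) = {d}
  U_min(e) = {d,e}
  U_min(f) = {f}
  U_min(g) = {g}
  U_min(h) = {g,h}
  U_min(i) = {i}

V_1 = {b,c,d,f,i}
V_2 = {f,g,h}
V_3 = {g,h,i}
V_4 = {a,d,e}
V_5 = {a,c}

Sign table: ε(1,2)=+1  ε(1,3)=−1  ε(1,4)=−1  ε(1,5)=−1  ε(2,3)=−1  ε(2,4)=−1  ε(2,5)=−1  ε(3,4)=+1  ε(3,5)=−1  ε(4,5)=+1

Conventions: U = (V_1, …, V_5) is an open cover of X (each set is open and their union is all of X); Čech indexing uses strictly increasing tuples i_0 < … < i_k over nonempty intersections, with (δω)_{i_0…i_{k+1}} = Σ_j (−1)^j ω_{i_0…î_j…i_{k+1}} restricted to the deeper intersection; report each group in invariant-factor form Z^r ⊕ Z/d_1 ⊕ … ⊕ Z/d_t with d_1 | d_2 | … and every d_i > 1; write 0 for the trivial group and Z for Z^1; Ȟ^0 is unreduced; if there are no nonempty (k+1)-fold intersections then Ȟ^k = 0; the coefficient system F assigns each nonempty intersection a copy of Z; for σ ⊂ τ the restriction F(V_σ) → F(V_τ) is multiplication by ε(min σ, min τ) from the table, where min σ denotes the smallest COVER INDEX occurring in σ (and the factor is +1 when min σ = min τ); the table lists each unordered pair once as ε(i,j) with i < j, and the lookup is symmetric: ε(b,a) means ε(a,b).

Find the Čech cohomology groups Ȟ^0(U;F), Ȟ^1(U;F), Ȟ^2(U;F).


nonempty overlaps:
  V12={f} V13={i} V14={d} V15={c} V23={g,h} V45={a}
C dims 5,6; δ0: rk 4, SNF 1^4
degree 0: 5−4−0 = 1 → Ȟ^0 ≅ Z
degree 1: 6−0−4 = 2 → Ȟ^1 ≅ Z^2
degree 2: 0−0−0 = 0 → Ȟ^2 ≅ 0

Ȟ^0(U;F) ≅ Z; Ȟ^1(U;F) ≅ Z^2; Ȟ^2(U;F) ≅ 0


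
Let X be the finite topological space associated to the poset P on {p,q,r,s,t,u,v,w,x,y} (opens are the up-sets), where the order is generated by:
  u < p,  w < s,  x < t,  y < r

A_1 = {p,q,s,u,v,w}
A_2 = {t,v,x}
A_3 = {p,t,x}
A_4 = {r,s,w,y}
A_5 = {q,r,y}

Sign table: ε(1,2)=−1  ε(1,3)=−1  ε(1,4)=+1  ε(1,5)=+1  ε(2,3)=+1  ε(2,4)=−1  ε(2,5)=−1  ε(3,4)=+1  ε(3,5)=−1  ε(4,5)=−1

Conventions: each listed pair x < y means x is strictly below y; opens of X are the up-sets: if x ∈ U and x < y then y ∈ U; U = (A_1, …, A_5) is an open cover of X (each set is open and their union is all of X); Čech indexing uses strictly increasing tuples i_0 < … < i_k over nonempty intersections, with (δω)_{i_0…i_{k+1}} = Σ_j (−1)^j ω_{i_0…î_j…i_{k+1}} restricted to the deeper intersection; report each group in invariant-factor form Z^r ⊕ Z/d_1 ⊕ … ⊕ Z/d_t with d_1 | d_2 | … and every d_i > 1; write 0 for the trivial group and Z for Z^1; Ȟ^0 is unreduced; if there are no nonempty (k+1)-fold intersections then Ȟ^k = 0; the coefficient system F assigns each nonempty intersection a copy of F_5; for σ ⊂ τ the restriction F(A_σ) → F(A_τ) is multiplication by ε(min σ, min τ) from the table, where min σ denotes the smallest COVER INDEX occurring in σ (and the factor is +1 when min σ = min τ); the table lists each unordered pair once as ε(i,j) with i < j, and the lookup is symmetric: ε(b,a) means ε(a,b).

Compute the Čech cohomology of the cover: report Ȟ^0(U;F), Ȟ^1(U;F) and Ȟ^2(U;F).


Ȟ^0 = 0, Ȟ^1 = Z/5, Ȟ^2 = 0

nerve of the cover:
  A12={v} A13={p} A14={s,w} A15={q} A23={t,x} A45={r,y}
C dims 5,6; δ0: rk_F5 5
Ȟ^0 = (5 − 5) − 0 = 0, so Ȟ^0 ≅ 0
Ȟ^1 = (6 − 0) − 5 = 1, so Ȟ^1 ≅ Z/5
Ȟ^2 = (0 − 0) − 0 = 0, so Ȟ^2 ≅ 0


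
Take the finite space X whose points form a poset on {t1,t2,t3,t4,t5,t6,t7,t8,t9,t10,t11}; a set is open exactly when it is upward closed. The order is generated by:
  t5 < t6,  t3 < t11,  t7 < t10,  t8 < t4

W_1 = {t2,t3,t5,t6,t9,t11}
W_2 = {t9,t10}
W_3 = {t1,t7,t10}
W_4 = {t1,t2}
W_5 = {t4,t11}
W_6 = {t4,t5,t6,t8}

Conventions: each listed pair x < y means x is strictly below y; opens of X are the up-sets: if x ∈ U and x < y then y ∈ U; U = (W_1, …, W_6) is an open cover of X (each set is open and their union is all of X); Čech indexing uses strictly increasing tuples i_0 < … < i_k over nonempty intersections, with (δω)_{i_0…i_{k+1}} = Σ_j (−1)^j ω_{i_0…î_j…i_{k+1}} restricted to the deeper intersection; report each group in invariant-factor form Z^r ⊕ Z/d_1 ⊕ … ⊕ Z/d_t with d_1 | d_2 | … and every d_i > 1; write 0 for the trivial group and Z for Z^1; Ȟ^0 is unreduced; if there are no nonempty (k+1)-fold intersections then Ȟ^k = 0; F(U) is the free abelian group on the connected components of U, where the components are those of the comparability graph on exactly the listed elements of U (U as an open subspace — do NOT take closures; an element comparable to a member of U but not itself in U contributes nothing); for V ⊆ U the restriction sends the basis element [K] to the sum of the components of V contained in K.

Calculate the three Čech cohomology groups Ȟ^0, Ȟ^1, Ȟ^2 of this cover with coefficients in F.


Ȟ^0(U;F) ≅ Z^7, Ȟ^1(U;F) ≅ 0 and Ȟ^2(U;F) ≅ 0

nonempty intersections:
  W12={t9} W14={t2} W15={t11} W16={t5,t6} W23={t10} W34={t1} W56={t4}
components per intersection:
  W1: {t2} {t3,t11} {t5,t6} {t9}
  W2: {t9} {t10}
  W3: {t1} {t7,t10}
  W4: {t1} {t2}
  W5: {t4} {t11}
  W6: {t4,t8} {t5,t6}
  W12: {t9}
  W14: {t2}
  W15: {t11}
  W16: {t5,t6}
  W23: {t10}
  W34: {t1}
  W56: {t4}
C dims 14,7; δ0: rk 7, SNF 1^7
Ȟ^0: (14−7)−0=7 ⇒ Z^7
Ȟ^1: (7−0)−7=0 ⇒ 0
Ȟ^2: (0−0)−0=0 ⇒ 0


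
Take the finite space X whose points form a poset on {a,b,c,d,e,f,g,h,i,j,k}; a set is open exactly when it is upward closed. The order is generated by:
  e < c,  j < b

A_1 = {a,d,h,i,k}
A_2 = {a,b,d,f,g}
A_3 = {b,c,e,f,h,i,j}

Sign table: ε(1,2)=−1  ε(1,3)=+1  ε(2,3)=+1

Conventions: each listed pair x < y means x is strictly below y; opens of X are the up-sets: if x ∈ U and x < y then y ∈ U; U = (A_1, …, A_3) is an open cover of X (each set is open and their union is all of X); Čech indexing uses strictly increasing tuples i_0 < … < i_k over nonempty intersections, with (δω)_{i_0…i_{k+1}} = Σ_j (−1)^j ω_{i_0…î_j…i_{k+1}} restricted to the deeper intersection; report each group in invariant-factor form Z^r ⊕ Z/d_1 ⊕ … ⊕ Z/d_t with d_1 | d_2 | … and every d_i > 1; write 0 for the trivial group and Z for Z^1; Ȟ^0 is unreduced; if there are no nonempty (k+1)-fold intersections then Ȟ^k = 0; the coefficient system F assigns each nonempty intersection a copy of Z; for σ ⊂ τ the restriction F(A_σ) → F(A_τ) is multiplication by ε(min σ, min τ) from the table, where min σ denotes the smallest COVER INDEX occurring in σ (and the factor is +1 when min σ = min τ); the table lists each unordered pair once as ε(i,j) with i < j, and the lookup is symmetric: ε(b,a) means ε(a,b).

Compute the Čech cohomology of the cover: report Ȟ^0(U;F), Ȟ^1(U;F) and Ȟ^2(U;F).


nonempty intersections:
  A12={a,d} A13={h,i} A23={b,f}
C dims 3,3; δ0: rk 3, SNF 1^2·2
Ȟ^0: (3−3)−0=0 ⇒ 0
Ȟ^1: (3−0)−3=0 plus torsion [2] ⇒ Z/2
Ȟ^2: (0−0)−0=0 ⇒ 0

Ȟ^0 = 0, Ȟ^1 = Z/2, Ȟ^2 = 0


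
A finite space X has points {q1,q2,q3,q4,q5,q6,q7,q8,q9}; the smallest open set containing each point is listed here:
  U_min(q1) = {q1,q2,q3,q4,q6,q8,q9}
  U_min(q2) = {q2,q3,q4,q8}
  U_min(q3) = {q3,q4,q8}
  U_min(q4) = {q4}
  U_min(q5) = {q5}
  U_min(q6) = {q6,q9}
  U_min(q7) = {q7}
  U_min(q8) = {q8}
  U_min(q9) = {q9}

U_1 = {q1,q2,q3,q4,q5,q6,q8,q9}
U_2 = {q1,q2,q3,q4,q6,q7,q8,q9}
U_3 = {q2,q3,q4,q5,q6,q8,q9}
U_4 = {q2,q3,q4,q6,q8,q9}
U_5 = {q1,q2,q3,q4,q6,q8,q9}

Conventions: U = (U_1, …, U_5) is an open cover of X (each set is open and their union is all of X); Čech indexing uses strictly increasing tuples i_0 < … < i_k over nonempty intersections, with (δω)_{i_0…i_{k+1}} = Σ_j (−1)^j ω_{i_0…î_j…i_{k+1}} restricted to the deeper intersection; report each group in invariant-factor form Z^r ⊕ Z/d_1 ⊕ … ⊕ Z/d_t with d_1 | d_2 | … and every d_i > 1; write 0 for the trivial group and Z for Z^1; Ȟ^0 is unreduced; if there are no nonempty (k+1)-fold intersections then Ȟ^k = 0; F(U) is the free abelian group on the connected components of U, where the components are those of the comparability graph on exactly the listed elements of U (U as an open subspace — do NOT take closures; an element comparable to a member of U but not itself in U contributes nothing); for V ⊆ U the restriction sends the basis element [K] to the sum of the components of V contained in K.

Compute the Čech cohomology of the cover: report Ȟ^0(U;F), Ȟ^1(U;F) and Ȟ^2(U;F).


intersection data:
  U12={q1,q2,q3,q4,q6,q8,q9} U13={q2,q3,q4,q5,q6,q8,q9} U14={q2,q3,q4,q6,q8,q9} U15={q1,q2,q3,q4,q6,q8,q9} U23={q2,q3,q4,q6,q8,q9} U24={q2,q3,q4,q6,q8,q9} U25={q1,q2,q3,q4,q6,q8,q9} U34={q2,q3,q4,q6,q8,q9} U35={q2,q3,q4,q6,q8,q9} U45={q2,q3,q4,q6,q8,q9}
  U123={q2,q3,q4,q6,q8,q9} U124={q2,q3,q4,q6,q8,q9} U125={q1,q2,q3,q4,q6,q8,q9} U134={q2,q3,q4,q6,q8,q9} U135={q2,q3,q4,q6,q8,q9} U145={q2,q3,q4,q6,q8,q9} U234={q2,q3,q4,q6,q8,q9} U235={q2,q3,q4,q6,q8,q9} U245={q2,q3,q4,q6,q8,q9} U345={q2,q3,q4,q6,q8,q9}
  U1234={q2,q3,q4,q6,q8,q9} U1235={q2,q3,q4,q6,q8,q9} U1245={q2,q3,q4,q6,q8,q9} U1345={q2,q3,q4,q6,q8,q9} U2345={q2,q3,q4,q6,q8,q9}
  U12345={q2,q3,q4,q6,q8,q9}
components per intersection:
  U1: {q1,q2,q3,q4,q6,q8,q9} {q5}
  U2: {q1,q2,q3,q4,q6,q8,q9} {q7}
  U3: {q2,q3,q4,q8} {q5} {q6,q9}
  U4: {q2,q3,q4,q8} {q6,q9}
  U5: {q1,q2,q3,q4,q6,q8,q9}
  U12: {q1,q2,q3,q4,q6,q8,q9}
  U13: {q2,q3,q4,q8} {q5} {q6,q9}
  U14: {q2,q3,q4,q8} {q6,q9}
  U15: {q1,q2,q3,q4,q6,q8,q9}
  U23: {q2,q3,q4,q8} {q6,q9}
  U24: {q2,q3,q4,q8} {q6,q9}
  U25: {q1,q2,q3,q4,q6,q8,q9}
  U34: {q2,q3,q4,q8} {q6,q9}
  U35: {q2,q3,q4,q8} {q6,q9}
  U45: {q2,q3,q4,q8} {q6,q9}
  U123: {q2,q3,q4,q8} {q6,q9}
  U124: {q2,q3,q4,q8} {q6,q9}
  U125: {q1,q2,q3,q4,q6,q8,q9}
  U134: {q2,q3,q4,q8} {q6,q9}
  U135: {q2,q3,q4,q8} {q6,q9}
  U145: {q2,q3,q4,q8} {q6,q9}
  U234: {q2,q3,q4,q8} {q6,q9}
  U235: {q2,q3,q4,q8} {q6,q9}
  U245: {q2,q3,q4,q8} {q6,q9}
  U345: {q2,q3,q4,q8} {q6,q9}
  U1234: {q2,q3,q4,q8} {q6,q9}
  U1235: {q2,q3,q4,q8} {q6,q9}
  U1245: {q2,q3,q4,q8} {q6,q9}
  U1345: {q2,q3,q4,q8} {q6,q9}
  U2345: {q2,q3,q4,q8} {q6,q9}
  U12345: {q2,q3,q4,q8} {q6,q9}
C dims 10,18,19,10; δ0: rk 7, SNF 1^7; δ1: rk 11, SNF 1^11; δ2: rk 8, SNF 1^8
Ȟ^0 = (10 − 7) − 0 = 3, so Ȟ^0 ≅ Z^3
Ȟ^1 = (18 − 11) − 7 = 0, so Ȟ^1 ≅ 0
Ȟ^2 = (19 − 8) − 11 = 0, so Ȟ^2 ≅ 0

Ȟ^0 = Z^3; Ȟ^1 = 0; Ȟ^2 = 0


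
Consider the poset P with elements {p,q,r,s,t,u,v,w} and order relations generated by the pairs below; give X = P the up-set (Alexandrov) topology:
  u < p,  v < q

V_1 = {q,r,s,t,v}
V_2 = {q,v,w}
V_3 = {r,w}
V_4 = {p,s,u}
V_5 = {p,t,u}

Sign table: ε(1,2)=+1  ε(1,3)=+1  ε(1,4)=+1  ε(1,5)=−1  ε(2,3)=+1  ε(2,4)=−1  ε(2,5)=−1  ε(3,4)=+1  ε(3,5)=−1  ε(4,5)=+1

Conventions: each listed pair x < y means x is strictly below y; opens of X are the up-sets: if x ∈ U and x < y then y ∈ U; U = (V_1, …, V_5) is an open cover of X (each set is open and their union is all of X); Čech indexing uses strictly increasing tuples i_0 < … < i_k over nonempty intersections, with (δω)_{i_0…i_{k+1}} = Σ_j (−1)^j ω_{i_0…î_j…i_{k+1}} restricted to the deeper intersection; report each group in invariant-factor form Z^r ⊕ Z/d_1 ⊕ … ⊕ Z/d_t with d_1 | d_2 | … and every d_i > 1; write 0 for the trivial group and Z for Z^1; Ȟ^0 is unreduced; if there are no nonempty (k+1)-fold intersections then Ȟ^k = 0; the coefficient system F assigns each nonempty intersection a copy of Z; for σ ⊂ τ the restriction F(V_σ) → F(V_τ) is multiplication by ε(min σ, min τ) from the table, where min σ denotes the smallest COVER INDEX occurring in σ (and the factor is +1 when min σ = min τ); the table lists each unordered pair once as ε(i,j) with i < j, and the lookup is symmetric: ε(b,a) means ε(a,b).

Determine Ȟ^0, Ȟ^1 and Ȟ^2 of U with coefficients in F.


Ȟ^0(U;F) ≅ 0,  Ȟ^1(U;F) ≅ Z ⊕ Z/2,  Ȟ^2(U;F) ≅ 0

nonempty intersections:
  V12={q,v} V13={r} V14={s} V15={t} V23={w} V45={p,u}
C dims 5,6; δ0: rk 5, SNF 1^4·2
Ȟ^0: (5−5)−0=0 ⇒ 0
Ȟ^1: (6−0)−5=1 plus torsion [2] ⇒ Z ⊕ Z/2
Ȟ^2: (0−0)−0=0 ⇒ 0


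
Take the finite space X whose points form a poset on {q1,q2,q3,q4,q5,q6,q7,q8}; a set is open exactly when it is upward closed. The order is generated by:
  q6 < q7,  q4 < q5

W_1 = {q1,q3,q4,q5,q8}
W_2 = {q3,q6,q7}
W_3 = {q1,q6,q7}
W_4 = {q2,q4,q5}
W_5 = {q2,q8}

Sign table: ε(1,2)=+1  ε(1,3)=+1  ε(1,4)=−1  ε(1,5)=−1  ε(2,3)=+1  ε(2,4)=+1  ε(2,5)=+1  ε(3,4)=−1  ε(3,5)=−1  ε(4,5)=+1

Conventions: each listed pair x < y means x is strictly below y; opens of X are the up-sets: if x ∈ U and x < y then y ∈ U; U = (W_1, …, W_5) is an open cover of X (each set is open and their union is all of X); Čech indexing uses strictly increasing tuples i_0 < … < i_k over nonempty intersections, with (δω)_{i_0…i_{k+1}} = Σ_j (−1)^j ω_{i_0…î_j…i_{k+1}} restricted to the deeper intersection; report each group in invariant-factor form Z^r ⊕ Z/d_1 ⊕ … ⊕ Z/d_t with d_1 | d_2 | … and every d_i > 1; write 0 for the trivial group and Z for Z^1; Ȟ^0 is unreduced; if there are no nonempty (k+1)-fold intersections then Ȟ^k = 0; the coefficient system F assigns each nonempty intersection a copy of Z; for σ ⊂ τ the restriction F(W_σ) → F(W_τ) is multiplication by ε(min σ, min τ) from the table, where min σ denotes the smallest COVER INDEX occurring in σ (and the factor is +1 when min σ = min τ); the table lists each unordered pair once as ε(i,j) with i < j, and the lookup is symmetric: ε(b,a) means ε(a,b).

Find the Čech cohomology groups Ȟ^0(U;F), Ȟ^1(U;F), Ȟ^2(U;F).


Ȟ^0 ≅ Z; Ȟ^1 ≅ Z^2; Ȟ^2 ≅ 0

nonempty overlaps:
  W12={q3} W13={q1} W14={q4,q5} W15={q8} W23={q6,q7} W45={q2}
C dims 5,6; δ0: rk 4, SNF 1^4
degree 0: 5−4−0 = 1 → Ȟ^0 ≅ Z
degree 1: 6−0−4 = 2 → Ȟ^1 ≅ Z^2
degree 2: 0−0−0 = 0 → Ȟ^2 ≅ 0


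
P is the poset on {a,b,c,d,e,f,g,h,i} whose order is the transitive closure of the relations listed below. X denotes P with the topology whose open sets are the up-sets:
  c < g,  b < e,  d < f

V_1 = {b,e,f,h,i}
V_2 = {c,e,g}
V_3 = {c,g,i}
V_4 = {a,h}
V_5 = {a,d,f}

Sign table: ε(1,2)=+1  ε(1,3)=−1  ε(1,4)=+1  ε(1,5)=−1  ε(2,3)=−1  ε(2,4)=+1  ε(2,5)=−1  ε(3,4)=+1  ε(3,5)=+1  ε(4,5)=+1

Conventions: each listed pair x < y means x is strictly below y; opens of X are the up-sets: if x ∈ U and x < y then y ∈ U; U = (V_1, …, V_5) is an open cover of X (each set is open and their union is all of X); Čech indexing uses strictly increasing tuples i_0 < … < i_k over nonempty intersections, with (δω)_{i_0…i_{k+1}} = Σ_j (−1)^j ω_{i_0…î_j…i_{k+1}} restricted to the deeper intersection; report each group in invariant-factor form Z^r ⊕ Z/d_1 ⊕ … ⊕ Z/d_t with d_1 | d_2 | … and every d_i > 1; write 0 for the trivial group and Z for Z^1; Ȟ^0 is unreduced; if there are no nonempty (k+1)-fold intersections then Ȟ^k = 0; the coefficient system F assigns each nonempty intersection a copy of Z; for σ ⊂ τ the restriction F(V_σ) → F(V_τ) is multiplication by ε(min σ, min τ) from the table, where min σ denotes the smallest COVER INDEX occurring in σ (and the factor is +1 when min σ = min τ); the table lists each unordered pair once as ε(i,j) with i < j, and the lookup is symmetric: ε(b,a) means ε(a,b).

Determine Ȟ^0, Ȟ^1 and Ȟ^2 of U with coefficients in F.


Ȟ^0 ≅ 0; Ȟ^1 ≅ Z ⊕ Z/2; Ȟ^2 ≅ 0

nonempty overlaps:
  V12={e} V13={i} V14={h} V15={f} V23={c,g} V45={a}
C dims 5,6; δ0: rk 5, SNF 1^4·2
degree 0: 5−5−0 = 0 → Ȟ^0 ≅ 0
degree 1: 6−0−5 = 1 plus torsion [2] → Ȟ^1 ≅ Z ⊕ Z/2
degree 2: 0−0−0 = 0 → Ȟ^2 ≅ 0


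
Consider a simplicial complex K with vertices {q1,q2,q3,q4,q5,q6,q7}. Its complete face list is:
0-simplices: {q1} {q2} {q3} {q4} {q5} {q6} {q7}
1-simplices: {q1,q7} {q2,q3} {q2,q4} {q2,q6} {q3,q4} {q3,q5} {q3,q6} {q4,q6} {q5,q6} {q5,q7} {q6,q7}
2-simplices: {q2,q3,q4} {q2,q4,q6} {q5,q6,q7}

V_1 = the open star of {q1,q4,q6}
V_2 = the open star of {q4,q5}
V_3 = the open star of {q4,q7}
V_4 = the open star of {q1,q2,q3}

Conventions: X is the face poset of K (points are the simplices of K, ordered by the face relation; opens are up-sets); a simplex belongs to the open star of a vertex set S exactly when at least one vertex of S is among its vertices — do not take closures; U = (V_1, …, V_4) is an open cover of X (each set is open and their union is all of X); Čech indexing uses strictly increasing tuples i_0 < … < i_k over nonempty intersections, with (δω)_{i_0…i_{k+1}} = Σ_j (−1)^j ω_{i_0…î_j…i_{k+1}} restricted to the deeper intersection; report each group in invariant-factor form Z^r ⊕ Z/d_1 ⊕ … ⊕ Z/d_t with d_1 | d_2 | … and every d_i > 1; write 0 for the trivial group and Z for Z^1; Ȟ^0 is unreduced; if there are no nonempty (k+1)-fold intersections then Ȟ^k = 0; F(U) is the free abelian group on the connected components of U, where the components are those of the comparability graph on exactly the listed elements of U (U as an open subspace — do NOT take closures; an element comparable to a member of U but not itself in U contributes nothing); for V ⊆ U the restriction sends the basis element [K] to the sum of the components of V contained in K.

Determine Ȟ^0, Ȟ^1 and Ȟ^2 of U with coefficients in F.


nerve of the cover:
  V1={{q1},{q4},{q6},{q1,q7},{q2,q4},{q2,q6},{q3,q4},{q3,q6},{q4,q6},{q5,q6},{q6,q7},{q2,q3,q4},{q2,q4,q6},{q5,q6,q7}} V2={{q4},{q5},{q2,q4},{q3,q4},{q3,q5},{q4,q6},{q5,q6},{q5,q7},{q2,q3,q4},{q2,q4,q6},{q5,q6,q7}} V3={{q4},{q7},{q1,q7},{q2,q4},{q3,q4},{q4,q6},{q5,q7},{q6,q7},{q2,q3,q4},{q2,q4,q6},{q5,q6,q7}} V4={{q1},{q2},{q3},{q1,q7},{q2,q3},{q2,q4},{q2,q6},{q3,q4},{q3,q5},{q3,q6},{q2,q3,q4},{q2,q4,q6}}
  V12={{q4},{q2,q4},{q3,q4},{q4,q6},{q5,q6},{q2,q3,q4},{q2,q4,q6},{q5,q6,q7}} V13={{q4},{q1,q7},{q2,q4},{q3,q4},{q4,q6},{q6,q7},{q2,q3,q4},{q2,q4,q6},{q5,q6,q7}} V14={{q1},{q1,q7},{q2,q4},{q2,q6},{q3,q4},{q3,q6},{q2,q3,q4},{q2,q4,q6}} V23={{q4},{q2,q4},{q3,q4},{q4,q6},{q5,q7},{q2,q3,q4},{q2,q4,q6},{q5,q6,q7}} V24={{q2,q4},{q3,q4},{q3,q5},{q2,q3,q4},{q2,q4,q6}} V34={{q1,q7},{q2,q4},{q3,q4},{q2,q3,q4},{q2,q4,q6}}
  V123={{q4},{q2,q4},{q3,q4},{q4,q6},{q2,q3,q4},{q2,q4,q6},{q5,q6,q7}} V124={{q2,q4},{q3,q4},{q2,q3,q4},{q2,q4,q6}} V134={{q1,q7},{q2,q4},{q3,q4},{q2,q3,q4},{q2,q4,q6}} V234={{q2,q4},{q3,q4},{q2,q3,q4},{q2,q4,q6}}
  V1234={{q2,q4},{q3,q4},{q2,q3,q4},{q2,q4,q6}}
components per intersection:
  V1: {{q1},{q1,q7}} {{q4},{q6},{q2,q4},{q2,q6},{q3,q4},{q3,q6},{q4,q6},{q5,q6},{q6,q7},{q2,q3,q4},{q2,q4,q6},{q5,q6,q7}}
  V2: {{q4},{q2,q4},{q3,q4},{q4,q6},{q2,q3,q4},{q2,q4,q6}} {{q5},{q3,q5},{q5,q6},{q5,q7},{q5,q6,q7}}
  V3: {{q4},{q2,q4},{q3,q4},{q4,q6},{q2,q3,q4},{q2,q4,q6}} {{q7},{q1,q7},{q5,q7},{q6,q7},{q5,q6,q7}}
  V4: {{q1},{q1,q7}} {{q2},{q3},{q2,q3},{q2,q4},{q2,q6},{q3,q4},{q3,q5},{q3,q6},{q2,q3,q4},{q2,q4,q6}}
  V12: {{q4},{q2,q4},{q3,q4},{q4,q6},{q2,q3,q4},{q2,q4,q6}} {{q5,q6},{q5,q6,q7}}
  V13: {{q4},{q2,q4},{q3,q4},{q4,q6},{q2,q3,q4},{q2,q4,q6}} {{q1,q7}} {{q6,q7},{q5,q6,q7}}
  V14: {{q1},{q1,q7}} {{q2,q4},{q2,q6},{q3,q4},{q2,q3,q4},{q2,q4,q6}} {{q3,q6}}
  V23: {{q4},{q2,q4},{q3,q4},{q4,q6},{q2,q3,q4},{q2,q4,q6}} {{q5,q7},{q5,q6,q7}}
  V24: {{q2,q4},{q3,q4},{q2,q3,q4},{q2,q4,q6}} {{q3,q5}}
  V34: {{q1,q7}} {{q2,q4},{q3,q4},{q2,q3,q4},{q2,q4,q6}}
  V123: {{q4},{q2,q4},{q3,q4},{q4,q6},{q2,q3,q4},{q2,q4,q6}} {{q5,q6,q7}}
  V124: {{q2,q4},{q3,q4},{q2,q3,q4},{q2,q4,q6}}
  V134: {{q1,q7}} {{q2,q4},{q3,q4},{q2,q3,q4},{q2,q4,q6}}
  V234: {{q2,q4},{q3,q4},{q2,q3,q4},{q2,q4,q6}}
  V1234: {{q2,q4},{q3,q4},{q2,q3,q4},{q2,q4,q6}}
C dims 8,14,6,1; δ0: rk 7, SNF 1^7; δ1: rk 5, SNF 1^5; δ2: rk 1, SNF 1^1
Ȟ^0 = (8 − 7) − 0 = 1, so Ȟ^0 ≅ Z
Ȟ^1 = (14 − 5) − 7 = 2, so Ȟ^1 ≅ Z^2
Ȟ^2 = (6 − 1) − 5 = 0, so Ȟ^2 ≅ 0

Ȟ^0(U;F) ≅ Z, Ȟ^1(U;F) ≅ Z^2, Ȟ^2(U;F) ≅ 0


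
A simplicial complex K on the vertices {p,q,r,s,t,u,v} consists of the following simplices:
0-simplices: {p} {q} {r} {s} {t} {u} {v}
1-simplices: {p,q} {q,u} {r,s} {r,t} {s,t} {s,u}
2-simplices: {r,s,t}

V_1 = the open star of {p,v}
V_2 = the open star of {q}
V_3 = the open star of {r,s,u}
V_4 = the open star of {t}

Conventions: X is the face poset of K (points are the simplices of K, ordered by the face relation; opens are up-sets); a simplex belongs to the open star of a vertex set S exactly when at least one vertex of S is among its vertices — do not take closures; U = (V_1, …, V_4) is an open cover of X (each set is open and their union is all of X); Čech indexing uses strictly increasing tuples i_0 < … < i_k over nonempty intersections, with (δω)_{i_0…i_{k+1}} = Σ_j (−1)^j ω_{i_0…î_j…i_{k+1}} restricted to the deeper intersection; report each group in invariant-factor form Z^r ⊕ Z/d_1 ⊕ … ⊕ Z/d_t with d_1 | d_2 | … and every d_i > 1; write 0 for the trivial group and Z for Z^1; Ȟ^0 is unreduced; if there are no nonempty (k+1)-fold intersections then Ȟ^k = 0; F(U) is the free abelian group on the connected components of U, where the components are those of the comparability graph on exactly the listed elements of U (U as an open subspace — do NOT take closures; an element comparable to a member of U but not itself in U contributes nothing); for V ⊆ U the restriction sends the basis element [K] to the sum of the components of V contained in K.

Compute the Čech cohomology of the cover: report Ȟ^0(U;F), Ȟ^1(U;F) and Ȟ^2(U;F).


cover nerve:
  V1={{p},{v},{p,q}} V2={{q},{p,q},{q,u}} V3={{r},{s},{u},{q,u},{r,s},{r,t},{s,t},{s,u},{r,s,t}} V4={{t},{r,t},{s,t},{r,s,t}}
  V12={{p,q}} V23={{q,u}} V34={{r,t},{s,t},{r,s,t}}
components per intersection:
  V1: {{p},{p,q}} {{v}}
  V2: {{q},{p,q},{q,u}}
  V3: {{r},{s},{u},{q,u},{r,s},{r,t},{s,t},{s,u},{r,s,t}}
  V4: {{t},{r,t},{s,t},{r,s,t}}
  V12: {{p,q}}
  V23: {{q,u}}
  V34: {{r,t},{s,t},{r,s,t}}
C dims 5,3; δ0: rk 3, SNF 1^3
Ȟ^0: (5−3)−0=2 ⇒ Z^2
Ȟ^1: (3−0)−3=0 ⇒ 0
Ȟ^2: (0−0)−0=0 ⇒ 0

Ȟ^0(U;F) ≅ Z^2, Ȟ^1(U;F) ≅ 0, Ȟ^2(U;F) ≅ 0


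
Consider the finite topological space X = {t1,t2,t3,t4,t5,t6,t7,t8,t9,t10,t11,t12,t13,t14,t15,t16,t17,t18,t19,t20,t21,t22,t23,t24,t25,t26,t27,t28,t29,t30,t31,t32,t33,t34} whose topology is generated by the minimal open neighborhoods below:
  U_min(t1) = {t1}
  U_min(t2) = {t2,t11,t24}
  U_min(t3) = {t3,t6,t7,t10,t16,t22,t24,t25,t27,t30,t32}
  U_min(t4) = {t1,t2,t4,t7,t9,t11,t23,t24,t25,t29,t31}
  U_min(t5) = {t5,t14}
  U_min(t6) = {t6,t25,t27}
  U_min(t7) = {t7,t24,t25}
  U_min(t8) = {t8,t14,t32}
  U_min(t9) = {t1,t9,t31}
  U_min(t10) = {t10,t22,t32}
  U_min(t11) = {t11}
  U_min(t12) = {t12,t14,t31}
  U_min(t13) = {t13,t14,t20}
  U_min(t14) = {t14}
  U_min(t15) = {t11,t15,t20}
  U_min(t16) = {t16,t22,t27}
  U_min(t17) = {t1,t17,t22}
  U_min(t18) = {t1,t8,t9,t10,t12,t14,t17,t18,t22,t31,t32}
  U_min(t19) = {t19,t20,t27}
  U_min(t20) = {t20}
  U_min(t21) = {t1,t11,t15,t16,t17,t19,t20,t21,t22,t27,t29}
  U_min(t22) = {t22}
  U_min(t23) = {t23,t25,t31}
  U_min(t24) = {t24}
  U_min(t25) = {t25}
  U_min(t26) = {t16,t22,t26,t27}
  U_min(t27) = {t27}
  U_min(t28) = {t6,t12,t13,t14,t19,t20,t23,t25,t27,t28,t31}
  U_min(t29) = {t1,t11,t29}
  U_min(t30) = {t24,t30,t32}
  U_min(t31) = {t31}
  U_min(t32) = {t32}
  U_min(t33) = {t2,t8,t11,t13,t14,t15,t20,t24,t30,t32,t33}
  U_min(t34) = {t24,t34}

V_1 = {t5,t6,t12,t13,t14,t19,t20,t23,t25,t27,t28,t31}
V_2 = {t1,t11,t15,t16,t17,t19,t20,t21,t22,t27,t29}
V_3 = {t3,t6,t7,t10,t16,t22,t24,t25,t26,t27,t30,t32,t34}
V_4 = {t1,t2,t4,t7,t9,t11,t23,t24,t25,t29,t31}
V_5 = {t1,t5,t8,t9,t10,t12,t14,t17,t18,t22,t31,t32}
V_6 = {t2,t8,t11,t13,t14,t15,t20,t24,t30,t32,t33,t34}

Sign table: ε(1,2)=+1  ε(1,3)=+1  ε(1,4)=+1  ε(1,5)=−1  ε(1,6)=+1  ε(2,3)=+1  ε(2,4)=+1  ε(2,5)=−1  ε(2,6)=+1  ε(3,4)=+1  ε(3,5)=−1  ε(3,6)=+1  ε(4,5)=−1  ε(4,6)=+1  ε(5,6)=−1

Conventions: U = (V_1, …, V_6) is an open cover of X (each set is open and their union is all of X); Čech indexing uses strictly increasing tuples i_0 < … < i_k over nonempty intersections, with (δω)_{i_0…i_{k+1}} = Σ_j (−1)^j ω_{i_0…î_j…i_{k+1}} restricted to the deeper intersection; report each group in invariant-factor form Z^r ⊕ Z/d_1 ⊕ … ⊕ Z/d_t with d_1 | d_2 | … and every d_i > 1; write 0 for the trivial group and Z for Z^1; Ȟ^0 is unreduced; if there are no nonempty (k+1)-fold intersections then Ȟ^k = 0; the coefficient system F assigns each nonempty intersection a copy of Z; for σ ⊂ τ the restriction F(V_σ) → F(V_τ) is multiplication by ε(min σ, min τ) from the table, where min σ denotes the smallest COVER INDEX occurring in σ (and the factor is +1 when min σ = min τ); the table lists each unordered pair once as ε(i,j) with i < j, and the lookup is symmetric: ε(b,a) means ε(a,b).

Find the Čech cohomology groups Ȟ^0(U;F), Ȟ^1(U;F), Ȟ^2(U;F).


cover nerve:
  V12={t19,t20,t27} V13={t6,t25,t27} V14={t23,t25,t31} V15={t5,t12,t14,t31} V16={t13,t14,t20} V23={t16,t22,t27} V24={t1,t11,t29} V25={t1,t17,t22} V26={t11,t15,t20} V34={t7,t24,t25} V35={t10,t22,t32} V36={t24,t30,t32,t34} V45={t1,t9,t31} V46={t2,t11,t24} V56={t8,t14,t32}
  V123={t27} V126={t20} V134={t25} V145={t31} V156={t14} V235={t22} V245={t1} V246={t11} V346={t24} V356={t32}
C dims 6,15,10; δ0: rk 5, SNF 1^5; δ1: rk 10, SNF 1^9·2
Ȟ^0: (6−5)−0=1 ⇒ Z
Ȟ^1: (15−10)−5=0 ⇒ 0
Ȟ^2: (10−0)−10=0 plus torsion [2] ⇒ Z/2

Ȟ^0 ≅ Z; Ȟ^1 ≅ 0; Ȟ^2 ≅ Z/2


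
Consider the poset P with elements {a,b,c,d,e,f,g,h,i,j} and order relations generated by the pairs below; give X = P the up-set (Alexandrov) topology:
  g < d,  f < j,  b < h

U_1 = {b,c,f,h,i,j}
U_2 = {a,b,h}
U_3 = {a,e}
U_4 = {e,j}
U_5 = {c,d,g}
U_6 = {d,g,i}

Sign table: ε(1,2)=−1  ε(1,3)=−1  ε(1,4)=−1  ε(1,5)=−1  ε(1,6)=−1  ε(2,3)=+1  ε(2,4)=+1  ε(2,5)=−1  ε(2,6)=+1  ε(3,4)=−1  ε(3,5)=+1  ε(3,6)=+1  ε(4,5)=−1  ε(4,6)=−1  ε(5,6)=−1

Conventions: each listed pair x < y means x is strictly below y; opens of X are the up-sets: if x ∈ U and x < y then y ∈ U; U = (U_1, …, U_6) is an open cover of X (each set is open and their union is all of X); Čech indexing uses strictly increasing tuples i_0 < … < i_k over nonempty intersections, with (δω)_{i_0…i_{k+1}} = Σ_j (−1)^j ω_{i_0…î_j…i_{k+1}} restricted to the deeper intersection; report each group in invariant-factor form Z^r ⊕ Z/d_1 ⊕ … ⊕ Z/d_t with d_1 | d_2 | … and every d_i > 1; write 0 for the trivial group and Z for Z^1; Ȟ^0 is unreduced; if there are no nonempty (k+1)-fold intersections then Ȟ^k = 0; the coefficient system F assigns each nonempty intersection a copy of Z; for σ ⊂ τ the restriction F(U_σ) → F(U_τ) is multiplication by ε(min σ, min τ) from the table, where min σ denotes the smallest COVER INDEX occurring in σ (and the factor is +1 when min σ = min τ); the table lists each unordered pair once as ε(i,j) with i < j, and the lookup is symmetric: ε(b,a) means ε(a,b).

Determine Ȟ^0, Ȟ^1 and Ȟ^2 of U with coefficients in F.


Ȟ^0 ≅ 0,  Ȟ^1 ≅ Z ⊕ Z/2,  Ȟ^2 ≅ 0

nonempty overlaps:
  U12={b,h} U14={j} U15={c} U16={i} U23={a} U34={e} U56={d,g}
C dims 6,7; δ0: rk 6, SNF 1^5·2
degree 0: 6−6−0 = 0 → Ȟ^0 ≅ 0
degree 1: 7−0−6 = 1 plus torsion [2] → Ȟ^1 ≅ Z ⊕ Z/2
degree 2: 0−0−0 = 0 → Ȟ^2 ≅ 0


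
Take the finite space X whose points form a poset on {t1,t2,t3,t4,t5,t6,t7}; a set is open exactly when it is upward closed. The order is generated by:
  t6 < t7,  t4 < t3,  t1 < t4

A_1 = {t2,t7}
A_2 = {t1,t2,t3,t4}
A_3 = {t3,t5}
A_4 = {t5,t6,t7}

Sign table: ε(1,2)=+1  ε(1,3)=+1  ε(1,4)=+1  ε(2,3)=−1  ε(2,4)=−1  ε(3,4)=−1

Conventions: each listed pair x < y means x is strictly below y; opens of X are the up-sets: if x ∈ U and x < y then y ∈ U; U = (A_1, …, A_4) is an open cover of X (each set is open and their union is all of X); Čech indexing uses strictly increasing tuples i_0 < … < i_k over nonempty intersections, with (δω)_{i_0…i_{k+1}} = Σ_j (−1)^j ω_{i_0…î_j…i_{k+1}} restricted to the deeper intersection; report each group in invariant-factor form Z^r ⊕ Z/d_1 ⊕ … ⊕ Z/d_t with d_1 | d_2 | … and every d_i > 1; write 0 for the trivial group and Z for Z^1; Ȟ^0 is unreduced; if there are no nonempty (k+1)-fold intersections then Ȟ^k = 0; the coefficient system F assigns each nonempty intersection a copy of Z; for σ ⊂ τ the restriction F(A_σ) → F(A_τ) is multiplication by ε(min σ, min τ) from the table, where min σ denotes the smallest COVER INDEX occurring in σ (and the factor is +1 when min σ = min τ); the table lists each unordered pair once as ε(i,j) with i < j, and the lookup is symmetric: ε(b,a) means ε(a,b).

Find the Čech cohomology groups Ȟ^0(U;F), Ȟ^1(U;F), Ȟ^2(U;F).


Ȟ^0 ≅ Z, Ȟ^1 ≅ Z and Ȟ^2 ≅ 0

nerve of the cover:
  A12={t2} A14={t7} A23={t3} A34={t5}
C dims 4,4; δ0: rk 3, SNF 1^3
Ȟ^0 = (4 − 3) − 0 = 1, so Ȟ^0 ≅ Z
Ȟ^1 = (4 − 0) − 3 = 1, so Ȟ^1 ≅ Z
Ȟ^2 = (0 − 0) − 0 = 0, so Ȟ^2 ≅ 0


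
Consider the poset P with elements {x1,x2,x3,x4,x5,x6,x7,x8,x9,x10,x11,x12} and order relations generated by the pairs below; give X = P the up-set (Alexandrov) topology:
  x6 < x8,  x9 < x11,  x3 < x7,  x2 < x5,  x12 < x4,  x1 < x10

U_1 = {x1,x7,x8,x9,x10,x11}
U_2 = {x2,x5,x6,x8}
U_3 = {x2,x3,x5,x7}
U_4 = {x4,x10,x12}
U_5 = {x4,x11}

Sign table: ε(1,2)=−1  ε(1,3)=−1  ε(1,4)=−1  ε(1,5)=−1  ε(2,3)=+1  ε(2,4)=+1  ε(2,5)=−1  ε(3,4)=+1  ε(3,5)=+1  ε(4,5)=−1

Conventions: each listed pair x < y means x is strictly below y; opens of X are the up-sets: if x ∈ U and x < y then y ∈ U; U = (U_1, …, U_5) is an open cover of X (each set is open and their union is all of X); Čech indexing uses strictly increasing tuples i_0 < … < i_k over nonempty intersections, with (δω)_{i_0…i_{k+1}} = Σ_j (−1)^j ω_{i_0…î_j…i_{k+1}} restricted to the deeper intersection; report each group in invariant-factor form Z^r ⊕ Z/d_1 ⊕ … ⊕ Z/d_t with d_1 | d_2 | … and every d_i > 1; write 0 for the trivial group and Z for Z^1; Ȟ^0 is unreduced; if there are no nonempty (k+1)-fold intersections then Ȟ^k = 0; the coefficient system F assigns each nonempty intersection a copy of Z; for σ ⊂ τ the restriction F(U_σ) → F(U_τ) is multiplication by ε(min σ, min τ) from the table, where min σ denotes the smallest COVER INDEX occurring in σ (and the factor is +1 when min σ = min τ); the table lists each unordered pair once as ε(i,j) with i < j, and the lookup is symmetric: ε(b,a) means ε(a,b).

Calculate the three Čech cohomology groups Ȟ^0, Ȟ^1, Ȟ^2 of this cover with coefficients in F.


Ȟ^0 ≅ 0; Ȟ^1 ≅ Z ⊕ Z/2; Ȟ^2 ≅ 0

nerve simplices:
  U12={x8} U13={x7} U14={x10} U15={x11} U23={x2,x5} U45={x4}
C dims 5,6; δ0: rk 5, SNF 1^4·2
degree 0: 5−5−0 = 0 → Ȟ^0 ≅ 0
degree 1: 6−0−5 = 1 plus torsion [2] → Ȟ^1 ≅ Z ⊕ Z/2
degree 2: 0−0−0 = 0 → Ȟ^2 ≅ 0


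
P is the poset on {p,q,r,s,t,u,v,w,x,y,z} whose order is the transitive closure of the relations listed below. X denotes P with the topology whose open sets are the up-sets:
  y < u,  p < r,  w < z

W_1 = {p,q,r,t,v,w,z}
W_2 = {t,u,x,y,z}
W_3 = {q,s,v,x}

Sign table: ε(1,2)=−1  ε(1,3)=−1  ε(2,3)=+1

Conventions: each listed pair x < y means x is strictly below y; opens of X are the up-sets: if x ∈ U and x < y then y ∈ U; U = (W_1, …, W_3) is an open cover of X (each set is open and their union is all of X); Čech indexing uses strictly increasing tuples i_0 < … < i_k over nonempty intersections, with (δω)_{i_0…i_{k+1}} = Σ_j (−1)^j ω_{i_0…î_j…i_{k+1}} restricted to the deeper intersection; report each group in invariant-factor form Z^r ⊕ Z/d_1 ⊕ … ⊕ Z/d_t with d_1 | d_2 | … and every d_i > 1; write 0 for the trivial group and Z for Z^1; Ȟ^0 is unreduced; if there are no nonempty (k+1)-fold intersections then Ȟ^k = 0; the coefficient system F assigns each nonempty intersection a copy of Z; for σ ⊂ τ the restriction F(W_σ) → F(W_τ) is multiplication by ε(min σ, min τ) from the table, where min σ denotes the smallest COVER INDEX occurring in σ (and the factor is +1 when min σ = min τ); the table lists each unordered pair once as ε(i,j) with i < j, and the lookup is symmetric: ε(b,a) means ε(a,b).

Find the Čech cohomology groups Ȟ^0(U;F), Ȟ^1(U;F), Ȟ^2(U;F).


nonempty overlaps:
  W12={t,z} W13={q,v} W23={x}
C dims 3,3; δ0: rk 2, SNF 1^2
degree 0: 3−2−0 = 1 → Ȟ^0 ≅ Z
degree 1: 3−0−2 = 1 → Ȟ^1 ≅ Z
degree 2: 0−0−0 = 0 → Ȟ^2 ≅ 0

Ȟ^0 = Z,  Ȟ^1 = Z,  Ȟ^2 = 0
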